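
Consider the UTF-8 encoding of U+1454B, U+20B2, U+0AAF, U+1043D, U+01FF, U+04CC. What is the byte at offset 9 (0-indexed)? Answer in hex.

U+1454B → 4-byte form F0 94 95 8B at offsets 0–3.
U+20B2 → 3-byte form E2 82 B2 at offsets 4–6.
U+0AAF → 3-byte form E0 AA AF at offsets 7–9.
Offset 9 falls in char 3's range; it's byte 3 of E0 AA AF = 0xAF.

0xAF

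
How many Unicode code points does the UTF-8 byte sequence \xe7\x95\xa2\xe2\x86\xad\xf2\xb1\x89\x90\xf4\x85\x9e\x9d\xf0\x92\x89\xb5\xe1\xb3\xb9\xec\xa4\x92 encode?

7

Byte at offset 0: 0xE7 = 11100111 → 3-byte char (#1). Advance 3.
Byte at offset 3: 0xE2 = 11100010 → 3-byte char (#2). Advance 3.
Byte at offset 6: 0xF2 = 11110010 → 4-byte char (#3). Advance 4.
Byte at offset 10: 0xF4 = 11110100 → 4-byte char (#4). Advance 4.
Byte at offset 14: 0xF0 = 11110000 → 4-byte char (#5). Advance 4.
Byte at offset 18: 0xE1 = 11100001 → 3-byte char (#6). Advance 3.
Byte at offset 21: 0xEC = 11101100 → 3-byte char (#7). Advance 3.
Reached end at offset 24 after 7 code points.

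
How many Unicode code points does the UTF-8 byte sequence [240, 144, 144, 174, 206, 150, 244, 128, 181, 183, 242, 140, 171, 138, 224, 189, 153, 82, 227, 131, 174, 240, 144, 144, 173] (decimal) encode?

Byte at offset 0: 0xF0 = 11110000 → 4-byte char (#1). Advance 4.
Byte at offset 4: 0xCE = 11001110 → 2-byte char (#2). Advance 2.
Byte at offset 6: 0xF4 = 11110100 → 4-byte char (#3). Advance 4.
Byte at offset 10: 0xF2 = 11110010 → 4-byte char (#4). Advance 4.
Byte at offset 14: 0xE0 = 11100000 → 3-byte char (#5). Advance 3.
Byte at offset 17: 0x52 = 01010010 → 1-byte char (#6). Advance 1.
Byte at offset 18: 0xE3 = 11100011 → 3-byte char (#7). Advance 3.
Byte at offset 21: 0xF0 = 11110000 → 4-byte char (#8). Advance 4.
Reached end at offset 25 after 8 code points.

8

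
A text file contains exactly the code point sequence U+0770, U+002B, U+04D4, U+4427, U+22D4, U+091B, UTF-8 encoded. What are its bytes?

DD B0 2B D3 94 E4 90 A7 E2 8B 94 E0 A4 9B

U+0770: 2-byte form → DD B0.
U+002B: 1-byte form → 2B.
U+04D4: 2-byte form → D3 94.
U+4427: 3-byte form → E4 90 A7.
U+22D4: 3-byte form → E2 8B 94.
U+091B: 3-byte form → E0 A4 9B.
Concatenated (14 bytes): DD B0 2B D3 94 E4 90 A7 E2 8B 94 E0 A4 9B.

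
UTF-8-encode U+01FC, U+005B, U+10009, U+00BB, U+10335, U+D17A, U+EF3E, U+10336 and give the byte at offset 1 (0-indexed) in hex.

0xBC

U+01FC → 2-byte form C7 BC at offsets 0–1.
Offset 1 falls in char 1's range; it's byte 2 of C7 BC = 0xBC.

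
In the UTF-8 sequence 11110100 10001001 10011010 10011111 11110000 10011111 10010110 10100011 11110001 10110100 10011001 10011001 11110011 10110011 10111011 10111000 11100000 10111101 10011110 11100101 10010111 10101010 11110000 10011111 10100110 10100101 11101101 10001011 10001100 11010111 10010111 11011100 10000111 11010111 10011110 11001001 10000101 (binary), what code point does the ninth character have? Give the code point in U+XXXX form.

U+05D7

Offset 0: leading byte 0xF4 = 11110100 → 4-byte char #1 = F4 89 9A 9F.
Offset 4: leading byte 0xF0 = 11110000 → 4-byte char #2 = F0 9F 96 A3.
Offset 8: leading byte 0xF1 = 11110001 → 4-byte char #3 = F1 B4 99 99.
Offset 12: leading byte 0xF3 = 11110011 → 4-byte char #4 = F3 B3 BB B8.
Offset 16: leading byte 0xE0 = 11100000 → 3-byte char #5 = E0 BD 9E.
Offset 19: leading byte 0xE5 = 11100101 → 3-byte char #6 = E5 97 AA.
Offset 22: leading byte 0xF0 = 11110000 → 4-byte char #7 = F0 9F A6 A5.
Offset 26: leading byte 0xED = 11101101 → 3-byte char #8 = ED 8B 8C.
Offset 29: leading byte 0xD7 = 11010111 → 2-byte char #9 = D7 97.
Leading byte 0xD7 = 11010111 matches 110xxxxx → 2-byte sequence.
Byte 1: 0xD7 = 11010111, payload 10111 (5 bits).
Byte 2: 0x97 = 10010111 (10xxxxxx ✓), payload 010111.
Concatenate: 10111010111 = 0x5D7 (11 bits → U+05D7).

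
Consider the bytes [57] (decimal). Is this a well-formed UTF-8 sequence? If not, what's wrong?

Leading byte 0x39 = 00111001 → 1-byte form.

valid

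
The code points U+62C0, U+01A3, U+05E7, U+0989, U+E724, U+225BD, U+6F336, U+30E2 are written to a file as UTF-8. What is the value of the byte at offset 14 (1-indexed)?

1-indexed offset 14 is 0-indexed offset 13.
U+62C0 → 3-byte form E6 8B 80 at offsets 0–2.
U+01A3 → 2-byte form C6 A3 at offsets 3–4.
U+05E7 → 2-byte form D7 A7 at offsets 5–6.
U+0989 → 3-byte form E0 A6 89 at offsets 7–9.
U+E724 → 3-byte form EE 9C A4 at offsets 10–12.
U+225BD → 4-byte form F0 A2 96 BD at offsets 13–16.
Offset 13 falls in char 6's range; it's byte 1 of F0 A2 96 BD = 0xF0.

0xF0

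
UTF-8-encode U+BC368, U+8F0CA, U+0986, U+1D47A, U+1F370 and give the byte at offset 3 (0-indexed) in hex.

U+BC368 → 4-byte form F2 BC 8D A8 at offsets 0–3.
Offset 3 falls in char 1's range; it's byte 4 of F2 BC 8D A8 = 0xA8.

0xA8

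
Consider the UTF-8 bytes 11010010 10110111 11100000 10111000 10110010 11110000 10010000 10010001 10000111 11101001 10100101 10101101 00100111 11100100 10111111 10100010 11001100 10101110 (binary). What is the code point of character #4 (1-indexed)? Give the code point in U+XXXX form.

U+996D

Offset 0: leading byte 0xD2 = 11010010 → 2-byte char #1 = D2 B7.
Offset 2: leading byte 0xE0 = 11100000 → 3-byte char #2 = E0 B8 B2.
Offset 5: leading byte 0xF0 = 11110000 → 4-byte char #3 = F0 90 91 87.
Offset 9: leading byte 0xE9 = 11101001 → 3-byte char #4 = E9 A5 AD.
Leading byte 0xE9 = 11101001 matches 1110xxxx → 3-byte sequence.
Byte 1: 0xE9 = 11101001, payload 1001 (4 bits).
Byte 2: 0xA5 = 10100101 (10xxxxxx ✓), payload 100101.
Byte 3: 0xAD = 10101101 (10xxxxxx ✓), payload 101101.
Concatenate: 1001100101101101 = 0x996D (16 bits → U+996D).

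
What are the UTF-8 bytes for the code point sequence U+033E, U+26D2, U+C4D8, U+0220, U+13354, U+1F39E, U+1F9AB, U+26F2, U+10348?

CC BE E2 9B 92 EC 93 98 C8 A0 F0 93 8D 94 F0 9F 8E 9E F0 9F A6 AB E2 9B B2 F0 90 8D 88

U+033E: 2-byte form → CC BE.
U+26D2: 3-byte form → E2 9B 92.
U+C4D8: 3-byte form → EC 93 98.
U+0220: 2-byte form → C8 A0.
U+13354: 4-byte form → F0 93 8D 94.
U+1F39E: 4-byte form → F0 9F 8E 9E.
U+1F9AB: 4-byte form → F0 9F A6 AB.
U+26F2: 3-byte form → E2 9B B2.
U+10348: 4-byte form → F0 90 8D 88.
Concatenated (29 bytes): CC BE E2 9B 92 EC 93 98 C8 A0 F0 93 8D 94 F0 9F 8E 9E F0 9F A6 AB E2 9B B2 F0 90 8D 88.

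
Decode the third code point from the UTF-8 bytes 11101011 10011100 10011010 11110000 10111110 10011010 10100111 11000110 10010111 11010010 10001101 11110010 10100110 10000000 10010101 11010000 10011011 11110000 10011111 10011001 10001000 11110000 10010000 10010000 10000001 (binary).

Offset 0: leading byte 0xEB = 11101011 → 3-byte char #1 = EB 9C 9A.
Offset 3: leading byte 0xF0 = 11110000 → 4-byte char #2 = F0 BE 9A A7.
Offset 7: leading byte 0xC6 = 11000110 → 2-byte char #3 = C6 97.
Leading byte 0xC6 = 11000110 matches 110xxxxx → 2-byte sequence.
Byte 1: 0xC6 = 11000110, payload 00110 (5 bits).
Byte 2: 0x97 = 10010111 (10xxxxxx ✓), payload 010111.
Concatenate: 00110010111 = 0x197 (11 bits → U+0197).

U+0197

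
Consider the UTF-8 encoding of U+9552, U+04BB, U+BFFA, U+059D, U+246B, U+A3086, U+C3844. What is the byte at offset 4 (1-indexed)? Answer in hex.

1-indexed offset 4 is 0-indexed offset 3.
U+9552 → 3-byte form E9 95 92 at offsets 0–2.
U+04BB → 2-byte form D2 BB at offsets 3–4.
Offset 3 falls in char 2's range; it's byte 1 of D2 BB = 0xD2.

0xD2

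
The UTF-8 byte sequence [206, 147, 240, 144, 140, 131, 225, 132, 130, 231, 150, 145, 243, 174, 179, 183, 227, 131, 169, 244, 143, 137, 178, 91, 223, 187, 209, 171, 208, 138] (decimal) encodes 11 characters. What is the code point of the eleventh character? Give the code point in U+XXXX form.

U+040A

Offset 0: leading byte 0xCE = 11001110 → 2-byte char #1 = CE 93.
Offset 2: leading byte 0xF0 = 11110000 → 4-byte char #2 = F0 90 8C 83.
Offset 6: leading byte 0xE1 = 11100001 → 3-byte char #3 = E1 84 82.
Offset 9: leading byte 0xE7 = 11100111 → 3-byte char #4 = E7 96 91.
Offset 12: leading byte 0xF3 = 11110011 → 4-byte char #5 = F3 AE B3 B7.
Offset 16: leading byte 0xE3 = 11100011 → 3-byte char #6 = E3 83 A9.
Offset 19: leading byte 0xF4 = 11110100 → 4-byte char #7 = F4 8F 89 B2.
Offset 23: leading byte 0x5B = 01011011 → 1-byte char #8 = 5B.
Offset 24: leading byte 0xDF = 11011111 → 2-byte char #9 = DF BB.
Offset 26: leading byte 0xD1 = 11010001 → 2-byte char #10 = D1 AB.
Offset 28: leading byte 0xD0 = 11010000 → 2-byte char #11 = D0 8A.
Leading byte 0xD0 = 11010000 matches 110xxxxx → 2-byte sequence.
Byte 1: 0xD0 = 11010000, payload 10000 (5 bits).
Byte 2: 0x8A = 10001010 (10xxxxxx ✓), payload 001010.
Concatenate: 10000001010 = 0x40A (11 bits → U+040A).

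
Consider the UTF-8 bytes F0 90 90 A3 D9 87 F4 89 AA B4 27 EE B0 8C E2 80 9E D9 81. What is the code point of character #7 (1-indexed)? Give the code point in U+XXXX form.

U+0641

Offset 0: leading byte 0xF0 = 11110000 → 4-byte char #1 = F0 90 90 A3.
Offset 4: leading byte 0xD9 = 11011001 → 2-byte char #2 = D9 87.
Offset 6: leading byte 0xF4 = 11110100 → 4-byte char #3 = F4 89 AA B4.
Offset 10: leading byte 0x27 = 00100111 → 1-byte char #4 = 27.
Offset 11: leading byte 0xEE = 11101110 → 3-byte char #5 = EE B0 8C.
Offset 14: leading byte 0xE2 = 11100010 → 3-byte char #6 = E2 80 9E.
Offset 17: leading byte 0xD9 = 11011001 → 2-byte char #7 = D9 81.
Leading byte 0xD9 = 11011001 matches 110xxxxx → 2-byte sequence.
Byte 1: 0xD9 = 11011001, payload 11001 (5 bits).
Byte 2: 0x81 = 10000001 (10xxxxxx ✓), payload 000001.
Concatenate: 11001000001 = 0x641 (11 bits → U+0641).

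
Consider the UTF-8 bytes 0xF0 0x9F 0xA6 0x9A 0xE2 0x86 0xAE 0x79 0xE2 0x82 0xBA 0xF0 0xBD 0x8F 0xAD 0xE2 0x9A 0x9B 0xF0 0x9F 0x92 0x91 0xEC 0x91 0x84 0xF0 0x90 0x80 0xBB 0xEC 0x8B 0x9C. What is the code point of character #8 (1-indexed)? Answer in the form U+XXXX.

U+C444

Offset 0: leading byte 0xF0 = 11110000 → 4-byte char #1 = F0 9F A6 9A.
Offset 4: leading byte 0xE2 = 11100010 → 3-byte char #2 = E2 86 AE.
Offset 7: leading byte 0x79 = 01111001 → 1-byte char #3 = 79.
Offset 8: leading byte 0xE2 = 11100010 → 3-byte char #4 = E2 82 BA.
Offset 11: leading byte 0xF0 = 11110000 → 4-byte char #5 = F0 BD 8F AD.
Offset 15: leading byte 0xE2 = 11100010 → 3-byte char #6 = E2 9A 9B.
Offset 18: leading byte 0xF0 = 11110000 → 4-byte char #7 = F0 9F 92 91.
Offset 22: leading byte 0xEC = 11101100 → 3-byte char #8 = EC 91 84.
Leading byte 0xEC = 11101100 matches 1110xxxx → 3-byte sequence.
Byte 1: 0xEC = 11101100, payload 1100 (4 bits).
Byte 2: 0x91 = 10010001 (10xxxxxx ✓), payload 010001.
Byte 3: 0x84 = 10000100 (10xxxxxx ✓), payload 000100.
Concatenate: 1100010001000100 = 0xC444 (16 bits → U+C444).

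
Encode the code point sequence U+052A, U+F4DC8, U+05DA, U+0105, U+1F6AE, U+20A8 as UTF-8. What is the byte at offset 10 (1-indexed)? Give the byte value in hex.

1-indexed offset 10 is 0-indexed offset 9.
U+052A → 2-byte form D4 AA at offsets 0–1.
U+F4DC8 → 4-byte form F3 B4 B7 88 at offsets 2–5.
U+05DA → 2-byte form D7 9A at offsets 6–7.
U+0105 → 2-byte form C4 85 at offsets 8–9.
Offset 9 falls in char 4's range; it's byte 2 of C4 85 = 0x85.

0x85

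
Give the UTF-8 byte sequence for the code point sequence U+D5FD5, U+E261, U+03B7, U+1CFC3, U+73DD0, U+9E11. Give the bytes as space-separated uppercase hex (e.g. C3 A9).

U+D5FD5: 4-byte form → F3 95 BF 95.
U+E261: 3-byte form → EE 89 A1.
U+03B7: 2-byte form → CE B7.
U+1CFC3: 4-byte form → F0 9C BF 83.
U+73DD0: 4-byte form → F1 B3 B7 90.
U+9E11: 3-byte form → E9 B8 91.
Concatenated (20 bytes): F3 95 BF 95 EE 89 A1 CE B7 F0 9C BF 83 F1 B3 B7 90 E9 B8 91.

F3 95 BF 95 EE 89 A1 CE B7 F0 9C BF 83 F1 B3 B7 90 E9 B8 91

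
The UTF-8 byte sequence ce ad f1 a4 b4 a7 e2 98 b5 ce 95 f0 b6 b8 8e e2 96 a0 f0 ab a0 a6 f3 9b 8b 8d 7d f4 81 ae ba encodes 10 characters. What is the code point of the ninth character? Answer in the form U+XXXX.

Offset 0: leading byte 0xCE = 11001110 → 2-byte char #1 = CE AD.
Offset 2: leading byte 0xF1 = 11110001 → 4-byte char #2 = F1 A4 B4 A7.
Offset 6: leading byte 0xE2 = 11100010 → 3-byte char #3 = E2 98 B5.
Offset 9: leading byte 0xCE = 11001110 → 2-byte char #4 = CE 95.
Offset 11: leading byte 0xF0 = 11110000 → 4-byte char #5 = F0 B6 B8 8E.
Offset 15: leading byte 0xE2 = 11100010 → 3-byte char #6 = E2 96 A0.
Offset 18: leading byte 0xF0 = 11110000 → 4-byte char #7 = F0 AB A0 A6.
Offset 22: leading byte 0xF3 = 11110011 → 4-byte char #8 = F3 9B 8B 8D.
Offset 26: leading byte 0x7D = 01111101 → 1-byte char #9 = 7D.
Leading byte 0x7D = 01111101 matches 0xxxxxxx → 1-byte sequence.
Byte 1: 0x7D = 01111101, payload 1111101 (7 bits).
Concatenate: 1111101 = 0x7D (7 bits → U+007D).

U+007D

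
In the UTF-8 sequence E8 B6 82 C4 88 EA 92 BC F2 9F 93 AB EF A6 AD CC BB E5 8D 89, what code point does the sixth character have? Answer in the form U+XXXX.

U+033B

Offset 0: leading byte 0xE8 = 11101000 → 3-byte char #1 = E8 B6 82.
Offset 3: leading byte 0xC4 = 11000100 → 2-byte char #2 = C4 88.
Offset 5: leading byte 0xEA = 11101010 → 3-byte char #3 = EA 92 BC.
Offset 8: leading byte 0xF2 = 11110010 → 4-byte char #4 = F2 9F 93 AB.
Offset 12: leading byte 0xEF = 11101111 → 3-byte char #5 = EF A6 AD.
Offset 15: leading byte 0xCC = 11001100 → 2-byte char #6 = CC BB.
Leading byte 0xCC = 11001100 matches 110xxxxx → 2-byte sequence.
Byte 1: 0xCC = 11001100, payload 01100 (5 bits).
Byte 2: 0xBB = 10111011 (10xxxxxx ✓), payload 111011.
Concatenate: 01100111011 = 0x33B (11 bits → U+033B).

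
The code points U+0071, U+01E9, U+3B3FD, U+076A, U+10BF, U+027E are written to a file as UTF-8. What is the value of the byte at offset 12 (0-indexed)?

0xC9

U+0071 → 1-byte form 71 at offsets 0–0.
U+01E9 → 2-byte form C7 A9 at offsets 1–2.
U+3B3FD → 4-byte form F0 BB 8F BD at offsets 3–6.
U+076A → 2-byte form DD AA at offsets 7–8.
U+10BF → 3-byte form E1 82 BF at offsets 9–11.
U+027E → 2-byte form C9 BE at offsets 12–13.
Offset 12 falls in char 6's range; it's byte 1 of C9 BE = 0xC9.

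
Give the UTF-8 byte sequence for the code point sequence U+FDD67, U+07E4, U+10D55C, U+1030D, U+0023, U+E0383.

F3 BD B5 A7 DF A4 F4 8D 95 9C F0 90 8C 8D 23 F3 A0 8E 83

U+FDD67: 4-byte form → F3 BD B5 A7.
U+07E4: 2-byte form → DF A4.
U+10D55C: 4-byte form → F4 8D 95 9C.
U+1030D: 4-byte form → F0 90 8C 8D.
U+0023: 1-byte form → 23.
U+E0383: 4-byte form → F3 A0 8E 83.
Concatenated (19 bytes): F3 BD B5 A7 DF A4 F4 8D 95 9C F0 90 8C 8D 23 F3 A0 8E 83.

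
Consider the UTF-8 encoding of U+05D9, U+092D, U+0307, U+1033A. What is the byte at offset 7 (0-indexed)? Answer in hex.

U+05D9 → 2-byte form D7 99 at offsets 0–1.
U+092D → 3-byte form E0 A4 AD at offsets 2–4.
U+0307 → 2-byte form CC 87 at offsets 5–6.
U+1033A → 4-byte form F0 90 8C BA at offsets 7–10.
Offset 7 falls in char 4's range; it's byte 1 of F0 90 8C BA = 0xF0.

0xF0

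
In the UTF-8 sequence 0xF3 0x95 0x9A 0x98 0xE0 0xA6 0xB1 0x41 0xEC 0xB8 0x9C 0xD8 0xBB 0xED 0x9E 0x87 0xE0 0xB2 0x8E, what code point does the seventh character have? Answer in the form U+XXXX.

U+0C8E

Offset 0: leading byte 0xF3 = 11110011 → 4-byte char #1 = F3 95 9A 98.
Offset 4: leading byte 0xE0 = 11100000 → 3-byte char #2 = E0 A6 B1.
Offset 7: leading byte 0x41 = 01000001 → 1-byte char #3 = 41.
Offset 8: leading byte 0xEC = 11101100 → 3-byte char #4 = EC B8 9C.
Offset 11: leading byte 0xD8 = 11011000 → 2-byte char #5 = D8 BB.
Offset 13: leading byte 0xED = 11101101 → 3-byte char #6 = ED 9E 87.
Offset 16: leading byte 0xE0 = 11100000 → 3-byte char #7 = E0 B2 8E.
Leading byte 0xE0 = 11100000 matches 1110xxxx → 3-byte sequence.
Byte 1: 0xE0 = 11100000, payload 0000 (4 bits).
Byte 2: 0xB2 = 10110010 (10xxxxxx ✓), payload 110010.
Byte 3: 0x8E = 10001110 (10xxxxxx ✓), payload 001110.
Concatenate: 0000110010001110 = 0xC8E (16 bits → U+0C8E).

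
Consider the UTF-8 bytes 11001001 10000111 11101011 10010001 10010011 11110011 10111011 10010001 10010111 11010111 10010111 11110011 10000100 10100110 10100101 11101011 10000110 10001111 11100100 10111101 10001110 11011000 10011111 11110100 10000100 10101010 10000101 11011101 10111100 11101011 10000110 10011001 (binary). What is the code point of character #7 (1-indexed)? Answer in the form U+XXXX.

Offset 0: leading byte 0xC9 = 11001001 → 2-byte char #1 = C9 87.
Offset 2: leading byte 0xEB = 11101011 → 3-byte char #2 = EB 91 93.
Offset 5: leading byte 0xF3 = 11110011 → 4-byte char #3 = F3 BB 91 97.
Offset 9: leading byte 0xD7 = 11010111 → 2-byte char #4 = D7 97.
Offset 11: leading byte 0xF3 = 11110011 → 4-byte char #5 = F3 84 A6 A5.
Offset 15: leading byte 0xEB = 11101011 → 3-byte char #6 = EB 86 8F.
Offset 18: leading byte 0xE4 = 11100100 → 3-byte char #7 = E4 BD 8E.
Leading byte 0xE4 = 11100100 matches 1110xxxx → 3-byte sequence.
Byte 1: 0xE4 = 11100100, payload 0100 (4 bits).
Byte 2: 0xBD = 10111101 (10xxxxxx ✓), payload 111101.
Byte 3: 0x8E = 10001110 (10xxxxxx ✓), payload 001110.
Concatenate: 0100111101001110 = 0x4F4E (16 bits → U+4F4E).

U+4F4E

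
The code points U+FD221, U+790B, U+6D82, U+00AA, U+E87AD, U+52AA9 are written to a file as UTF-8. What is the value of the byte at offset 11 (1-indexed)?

1-indexed offset 11 is 0-indexed offset 10.
U+FD221 → 4-byte form F3 BD 88 A1 at offsets 0–3.
U+790B → 3-byte form E7 A4 8B at offsets 4–6.
U+6D82 → 3-byte form E6 B6 82 at offsets 7–9.
U+00AA → 2-byte form C2 AA at offsets 10–11.
Offset 10 falls in char 4's range; it's byte 1 of C2 AA = 0xC2.

0xC2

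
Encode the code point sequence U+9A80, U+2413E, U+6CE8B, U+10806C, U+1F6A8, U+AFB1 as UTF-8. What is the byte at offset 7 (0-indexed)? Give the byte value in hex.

U+9A80 → 3-byte form E9 AA 80 at offsets 0–2.
U+2413E → 4-byte form F0 A4 84 BE at offsets 3–6.
U+6CE8B → 4-byte form F1 AC BA 8B at offsets 7–10.
Offset 7 falls in char 3's range; it's byte 1 of F1 AC BA 8B = 0xF1.

0xF1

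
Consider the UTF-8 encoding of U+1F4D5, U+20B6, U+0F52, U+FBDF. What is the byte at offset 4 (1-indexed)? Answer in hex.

0x95

1-indexed offset 4 is 0-indexed offset 3.
U+1F4D5 → 4-byte form F0 9F 93 95 at offsets 0–3.
Offset 3 falls in char 1's range; it's byte 4 of F0 9F 93 95 = 0x95.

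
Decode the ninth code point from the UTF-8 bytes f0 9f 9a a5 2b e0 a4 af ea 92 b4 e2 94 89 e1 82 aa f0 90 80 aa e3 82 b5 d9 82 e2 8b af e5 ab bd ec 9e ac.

Offset 0: leading byte 0xF0 = 11110000 → 4-byte char #1 = F0 9F 9A A5.
Offset 4: leading byte 0x2B = 00101011 → 1-byte char #2 = 2B.
Offset 5: leading byte 0xE0 = 11100000 → 3-byte char #3 = E0 A4 AF.
Offset 8: leading byte 0xEA = 11101010 → 3-byte char #4 = EA 92 B4.
Offset 11: leading byte 0xE2 = 11100010 → 3-byte char #5 = E2 94 89.
Offset 14: leading byte 0xE1 = 11100001 → 3-byte char #6 = E1 82 AA.
Offset 17: leading byte 0xF0 = 11110000 → 4-byte char #7 = F0 90 80 AA.
Offset 21: leading byte 0xE3 = 11100011 → 3-byte char #8 = E3 82 B5.
Offset 24: leading byte 0xD9 = 11011001 → 2-byte char #9 = D9 82.
Leading byte 0xD9 = 11011001 matches 110xxxxx → 2-byte sequence.
Byte 1: 0xD9 = 11011001, payload 11001 (5 bits).
Byte 2: 0x82 = 10000010 (10xxxxxx ✓), payload 000010.
Concatenate: 11001000010 = 0x642 (11 bits → U+0642).

U+0642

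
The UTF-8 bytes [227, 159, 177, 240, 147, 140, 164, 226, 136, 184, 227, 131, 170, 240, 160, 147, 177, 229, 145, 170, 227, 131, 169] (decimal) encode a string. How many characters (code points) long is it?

Byte at offset 0: 0xE3 = 11100011 → 3-byte char (#1). Advance 3.
Byte at offset 3: 0xF0 = 11110000 → 4-byte char (#2). Advance 4.
Byte at offset 7: 0xE2 = 11100010 → 3-byte char (#3). Advance 3.
Byte at offset 10: 0xE3 = 11100011 → 3-byte char (#4). Advance 3.
Byte at offset 13: 0xF0 = 11110000 → 4-byte char (#5). Advance 4.
Byte at offset 17: 0xE5 = 11100101 → 3-byte char (#6). Advance 3.
Byte at offset 20: 0xE3 = 11100011 → 3-byte char (#7). Advance 3.
Reached end at offset 23 after 7 code points.

7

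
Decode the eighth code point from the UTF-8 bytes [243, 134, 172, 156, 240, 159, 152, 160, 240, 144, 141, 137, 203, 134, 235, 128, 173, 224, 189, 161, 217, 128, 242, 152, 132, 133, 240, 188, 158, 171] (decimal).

U+98105

Offset 0: leading byte 0xF3 = 11110011 → 4-byte char #1 = F3 86 AC 9C.
Offset 4: leading byte 0xF0 = 11110000 → 4-byte char #2 = F0 9F 98 A0.
Offset 8: leading byte 0xF0 = 11110000 → 4-byte char #3 = F0 90 8D 89.
Offset 12: leading byte 0xCB = 11001011 → 2-byte char #4 = CB 86.
Offset 14: leading byte 0xEB = 11101011 → 3-byte char #5 = EB 80 AD.
Offset 17: leading byte 0xE0 = 11100000 → 3-byte char #6 = E0 BD A1.
Offset 20: leading byte 0xD9 = 11011001 → 2-byte char #7 = D9 80.
Offset 22: leading byte 0xF2 = 11110010 → 4-byte char #8 = F2 98 84 85.
Leading byte 0xF2 = 11110010 matches 11110xxx → 4-byte sequence.
Byte 1: 0xF2 = 11110010, payload 010 (3 bits).
Byte 2: 0x98 = 10011000 (10xxxxxx ✓), payload 011000.
Byte 3: 0x84 = 10000100 (10xxxxxx ✓), payload 000100.
Byte 4: 0x85 = 10000101 (10xxxxxx ✓), payload 000101.
Concatenate: 010011000000100000101 = 0x98105 (21 bits → U+98105).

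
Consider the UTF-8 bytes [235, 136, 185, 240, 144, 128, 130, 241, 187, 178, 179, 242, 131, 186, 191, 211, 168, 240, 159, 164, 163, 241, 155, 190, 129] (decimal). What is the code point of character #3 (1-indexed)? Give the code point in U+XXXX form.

U+7BCB3

Offset 0: leading byte 0xEB = 11101011 → 3-byte char #1 = EB 88 B9.
Offset 3: leading byte 0xF0 = 11110000 → 4-byte char #2 = F0 90 80 82.
Offset 7: leading byte 0xF1 = 11110001 → 4-byte char #3 = F1 BB B2 B3.
Leading byte 0xF1 = 11110001 matches 11110xxx → 4-byte sequence.
Byte 1: 0xF1 = 11110001, payload 001 (3 bits).
Byte 2: 0xBB = 10111011 (10xxxxxx ✓), payload 111011.
Byte 3: 0xB2 = 10110010 (10xxxxxx ✓), payload 110010.
Byte 4: 0xB3 = 10110011 (10xxxxxx ✓), payload 110011.
Concatenate: 001111011110010110011 = 0x7BCB3 (21 bits → U+7BCB3).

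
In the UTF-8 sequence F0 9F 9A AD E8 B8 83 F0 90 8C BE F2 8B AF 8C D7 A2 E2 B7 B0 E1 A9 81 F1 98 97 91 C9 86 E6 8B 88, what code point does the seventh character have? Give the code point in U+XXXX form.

Offset 0: leading byte 0xF0 = 11110000 → 4-byte char #1 = F0 9F 9A AD.
Offset 4: leading byte 0xE8 = 11101000 → 3-byte char #2 = E8 B8 83.
Offset 7: leading byte 0xF0 = 11110000 → 4-byte char #3 = F0 90 8C BE.
Offset 11: leading byte 0xF2 = 11110010 → 4-byte char #4 = F2 8B AF 8C.
Offset 15: leading byte 0xD7 = 11010111 → 2-byte char #5 = D7 A2.
Offset 17: leading byte 0xE2 = 11100010 → 3-byte char #6 = E2 B7 B0.
Offset 20: leading byte 0xE1 = 11100001 → 3-byte char #7 = E1 A9 81.
Leading byte 0xE1 = 11100001 matches 1110xxxx → 3-byte sequence.
Byte 1: 0xE1 = 11100001, payload 0001 (4 bits).
Byte 2: 0xA9 = 10101001 (10xxxxxx ✓), payload 101001.
Byte 3: 0x81 = 10000001 (10xxxxxx ✓), payload 000001.
Concatenate: 0001101001000001 = 0x1A41 (16 bits → U+1A41).

U+1A41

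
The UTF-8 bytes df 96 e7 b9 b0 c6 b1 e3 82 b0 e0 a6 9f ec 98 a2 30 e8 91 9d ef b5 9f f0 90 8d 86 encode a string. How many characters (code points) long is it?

10

Byte at offset 0: 0xDF = 11011111 → 2-byte char (#1). Advance 2.
Byte at offset 2: 0xE7 = 11100111 → 3-byte char (#2). Advance 3.
Byte at offset 5: 0xC6 = 11000110 → 2-byte char (#3). Advance 2.
Byte at offset 7: 0xE3 = 11100011 → 3-byte char (#4). Advance 3.
Byte at offset 10: 0xE0 = 11100000 → 3-byte char (#5). Advance 3.
Byte at offset 13: 0xEC = 11101100 → 3-byte char (#6). Advance 3.
Byte at offset 16: 0x30 = 00110000 → 1-byte char (#7). Advance 1.
Byte at offset 17: 0xE8 = 11101000 → 3-byte char (#8). Advance 3.
Byte at offset 20: 0xEF = 11101111 → 3-byte char (#9). Advance 3.
Byte at offset 23: 0xF0 = 11110000 → 4-byte char (#10). Advance 4.
Reached end at offset 27 after 10 code points.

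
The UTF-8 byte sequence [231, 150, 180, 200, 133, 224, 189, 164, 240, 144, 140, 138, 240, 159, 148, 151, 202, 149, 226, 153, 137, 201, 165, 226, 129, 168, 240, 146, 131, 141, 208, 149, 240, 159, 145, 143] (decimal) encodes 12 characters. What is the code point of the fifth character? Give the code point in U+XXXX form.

U+1F517

Offset 0: leading byte 0xE7 = 11100111 → 3-byte char #1 = E7 96 B4.
Offset 3: leading byte 0xC8 = 11001000 → 2-byte char #2 = C8 85.
Offset 5: leading byte 0xE0 = 11100000 → 3-byte char #3 = E0 BD A4.
Offset 8: leading byte 0xF0 = 11110000 → 4-byte char #4 = F0 90 8C 8A.
Offset 12: leading byte 0xF0 = 11110000 → 4-byte char #5 = F0 9F 94 97.
Leading byte 0xF0 = 11110000 matches 11110xxx → 4-byte sequence.
Byte 1: 0xF0 = 11110000, payload 000 (3 bits).
Byte 2: 0x9F = 10011111 (10xxxxxx ✓), payload 011111.
Byte 3: 0x94 = 10010100 (10xxxxxx ✓), payload 010100.
Byte 4: 0x97 = 10010111 (10xxxxxx ✓), payload 010111.
Concatenate: 000011111010100010111 = 0x1F517 (21 bits → U+1F517).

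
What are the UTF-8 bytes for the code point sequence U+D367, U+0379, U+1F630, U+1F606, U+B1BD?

U+D367: 3-byte form → ED 8D A7.
U+0379: 2-byte form → CD B9.
U+1F630: 4-byte form → F0 9F 98 B0.
U+1F606: 4-byte form → F0 9F 98 86.
U+B1BD: 3-byte form → EB 86 BD.
Concatenated (16 bytes): ED 8D A7 CD B9 F0 9F 98 B0 F0 9F 98 86 EB 86 BD.

ED 8D A7 CD B9 F0 9F 98 B0 F0 9F 98 86 EB 86 BD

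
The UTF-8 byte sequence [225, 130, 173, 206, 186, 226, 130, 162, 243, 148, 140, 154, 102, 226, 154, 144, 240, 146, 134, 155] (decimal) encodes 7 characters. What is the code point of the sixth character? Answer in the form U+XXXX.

Offset 0: leading byte 0xE1 = 11100001 → 3-byte char #1 = E1 82 AD.
Offset 3: leading byte 0xCE = 11001110 → 2-byte char #2 = CE BA.
Offset 5: leading byte 0xE2 = 11100010 → 3-byte char #3 = E2 82 A2.
Offset 8: leading byte 0xF3 = 11110011 → 4-byte char #4 = F3 94 8C 9A.
Offset 12: leading byte 0x66 = 01100110 → 1-byte char #5 = 66.
Offset 13: leading byte 0xE2 = 11100010 → 3-byte char #6 = E2 9A 90.
Leading byte 0xE2 = 11100010 matches 1110xxxx → 3-byte sequence.
Byte 1: 0xE2 = 11100010, payload 0010 (4 bits).
Byte 2: 0x9A = 10011010 (10xxxxxx ✓), payload 011010.
Byte 3: 0x90 = 10010000 (10xxxxxx ✓), payload 010000.
Concatenate: 0010011010010000 = 0x2690 (16 bits → U+2690).

U+2690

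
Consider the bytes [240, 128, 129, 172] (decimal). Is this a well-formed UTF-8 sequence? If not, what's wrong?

invalid (overlong encoding)

Leading byte 0xF0 = 11110000 → 4-byte form.
Continuation bytes all match 10xxxxxx. Payload decodes to 0x6C.
But 0x6C < 0x10000, the minimum for a 4-byte sequence — this is an overlong encoding.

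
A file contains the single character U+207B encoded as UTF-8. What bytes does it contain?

E2 81 BB

U+207B = 0x207B = 8315 decimal. In range U+0800–U+FFFF → 3-byte form: 1110xxxx 10xxxxxx 10xxxxxx.
Binary (16 bits): 0010000001111011.
Split 4+6+6: 0010 | 000001 | 111011.
Byte 1: 11100010 = 0xE2.
Byte 2: 10000001 = 0x81.
Byte 3: 10111011 = 0xBB.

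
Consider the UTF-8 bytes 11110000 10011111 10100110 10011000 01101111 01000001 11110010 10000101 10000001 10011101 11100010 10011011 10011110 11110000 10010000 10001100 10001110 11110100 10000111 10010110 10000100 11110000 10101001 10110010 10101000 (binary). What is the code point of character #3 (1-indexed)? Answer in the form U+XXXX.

U+0041

Offset 0: leading byte 0xF0 = 11110000 → 4-byte char #1 = F0 9F A6 98.
Offset 4: leading byte 0x6F = 01101111 → 1-byte char #2 = 6F.
Offset 5: leading byte 0x41 = 01000001 → 1-byte char #3 = 41.
Leading byte 0x41 = 01000001 matches 0xxxxxxx → 1-byte sequence.
Byte 1: 0x41 = 01000001, payload 1000001 (7 bits).
Concatenate: 1000001 = 0x41 (7 bits → U+0041).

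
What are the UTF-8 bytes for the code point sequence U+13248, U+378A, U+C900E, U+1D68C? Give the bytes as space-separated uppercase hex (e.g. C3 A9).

F0 93 89 88 E3 9E 8A F3 89 80 8E F0 9D 9A 8C

U+13248: 4-byte form → F0 93 89 88.
U+378A: 3-byte form → E3 9E 8A.
U+C900E: 4-byte form → F3 89 80 8E.
U+1D68C: 4-byte form → F0 9D 9A 8C.
Concatenated (15 bytes): F0 93 89 88 E3 9E 8A F3 89 80 8E F0 9D 9A 8C.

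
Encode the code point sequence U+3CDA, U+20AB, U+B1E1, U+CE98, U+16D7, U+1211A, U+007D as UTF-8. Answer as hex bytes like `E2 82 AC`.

U+3CDA: 3-byte form → E3 B3 9A.
U+20AB: 3-byte form → E2 82 AB.
U+B1E1: 3-byte form → EB 87 A1.
U+CE98: 3-byte form → EC BA 98.
U+16D7: 3-byte form → E1 9B 97.
U+1211A: 4-byte form → F0 92 84 9A.
U+007D: 1-byte form → 7D.
Concatenated (20 bytes): E3 B3 9A E2 82 AB EB 87 A1 EC BA 98 E1 9B 97 F0 92 84 9A 7D.

E3 B3 9A E2 82 AB EB 87 A1 EC BA 98 E1 9B 97 F0 92 84 9A 7D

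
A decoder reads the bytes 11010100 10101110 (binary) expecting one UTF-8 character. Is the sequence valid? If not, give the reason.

Leading byte 0xD4 = 11010100 → 2-byte form.
Continuation bytes 0xAE=10101110 all match 10xxxxxx.
Decoded value 0x52E is ≥ 0x80 (shortest form) and not a surrogate.

valid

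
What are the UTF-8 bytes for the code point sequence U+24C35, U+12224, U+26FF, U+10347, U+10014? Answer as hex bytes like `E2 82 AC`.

F0 A4 B0 B5 F0 92 88 A4 E2 9B BF F0 90 8D 87 F0 90 80 94

U+24C35: 4-byte form → F0 A4 B0 B5.
U+12224: 4-byte form → F0 92 88 A4.
U+26FF: 3-byte form → E2 9B BF.
U+10347: 4-byte form → F0 90 8D 87.
U+10014: 4-byte form → F0 90 80 94.
Concatenated (19 bytes): F0 A4 B0 B5 F0 92 88 A4 E2 9B BF F0 90 8D 87 F0 90 80 94.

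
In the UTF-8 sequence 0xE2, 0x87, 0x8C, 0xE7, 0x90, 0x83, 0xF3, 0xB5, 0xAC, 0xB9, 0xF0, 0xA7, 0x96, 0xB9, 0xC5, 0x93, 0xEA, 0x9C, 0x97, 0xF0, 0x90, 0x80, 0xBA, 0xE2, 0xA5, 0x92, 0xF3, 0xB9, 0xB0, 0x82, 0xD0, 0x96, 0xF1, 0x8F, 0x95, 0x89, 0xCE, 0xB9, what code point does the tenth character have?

U+0416

Offset 0: leading byte 0xE2 = 11100010 → 3-byte char #1 = E2 87 8C.
Offset 3: leading byte 0xE7 = 11100111 → 3-byte char #2 = E7 90 83.
Offset 6: leading byte 0xF3 = 11110011 → 4-byte char #3 = F3 B5 AC B9.
Offset 10: leading byte 0xF0 = 11110000 → 4-byte char #4 = F0 A7 96 B9.
Offset 14: leading byte 0xC5 = 11000101 → 2-byte char #5 = C5 93.
Offset 16: leading byte 0xEA = 11101010 → 3-byte char #6 = EA 9C 97.
Offset 19: leading byte 0xF0 = 11110000 → 4-byte char #7 = F0 90 80 BA.
Offset 23: leading byte 0xE2 = 11100010 → 3-byte char #8 = E2 A5 92.
Offset 26: leading byte 0xF3 = 11110011 → 4-byte char #9 = F3 B9 B0 82.
Offset 30: leading byte 0xD0 = 11010000 → 2-byte char #10 = D0 96.
Leading byte 0xD0 = 11010000 matches 110xxxxx → 2-byte sequence.
Byte 1: 0xD0 = 11010000, payload 10000 (5 bits).
Byte 2: 0x96 = 10010110 (10xxxxxx ✓), payload 010110.
Concatenate: 10000010110 = 0x416 (11 bits → U+0416).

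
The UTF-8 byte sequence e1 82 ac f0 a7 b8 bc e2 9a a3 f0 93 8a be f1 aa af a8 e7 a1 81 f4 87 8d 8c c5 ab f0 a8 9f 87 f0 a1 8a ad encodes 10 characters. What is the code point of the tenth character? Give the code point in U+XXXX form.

U+212AD

Offset 0: leading byte 0xE1 = 11100001 → 3-byte char #1 = E1 82 AC.
Offset 3: leading byte 0xF0 = 11110000 → 4-byte char #2 = F0 A7 B8 BC.
Offset 7: leading byte 0xE2 = 11100010 → 3-byte char #3 = E2 9A A3.
Offset 10: leading byte 0xF0 = 11110000 → 4-byte char #4 = F0 93 8A BE.
Offset 14: leading byte 0xF1 = 11110001 → 4-byte char #5 = F1 AA AF A8.
Offset 18: leading byte 0xE7 = 11100111 → 3-byte char #6 = E7 A1 81.
Offset 21: leading byte 0xF4 = 11110100 → 4-byte char #7 = F4 87 8D 8C.
Offset 25: leading byte 0xC5 = 11000101 → 2-byte char #8 = C5 AB.
Offset 27: leading byte 0xF0 = 11110000 → 4-byte char #9 = F0 A8 9F 87.
Offset 31: leading byte 0xF0 = 11110000 → 4-byte char #10 = F0 A1 8A AD.
Leading byte 0xF0 = 11110000 matches 11110xxx → 4-byte sequence.
Byte 1: 0xF0 = 11110000, payload 000 (3 bits).
Byte 2: 0xA1 = 10100001 (10xxxxxx ✓), payload 100001.
Byte 3: 0x8A = 10001010 (10xxxxxx ✓), payload 001010.
Byte 4: 0xAD = 10101101 (10xxxxxx ✓), payload 101101.
Concatenate: 000100001001010101101 = 0x212AD (21 bits → U+212AD).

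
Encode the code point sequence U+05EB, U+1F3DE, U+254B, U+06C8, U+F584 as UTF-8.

U+05EB: 2-byte form → D7 AB.
U+1F3DE: 4-byte form → F0 9F 8F 9E.
U+254B: 3-byte form → E2 95 8B.
U+06C8: 2-byte form → DB 88.
U+F584: 3-byte form → EF 96 84.
Concatenated (14 bytes): D7 AB F0 9F 8F 9E E2 95 8B DB 88 EF 96 84.

D7 AB F0 9F 8F 9E E2 95 8B DB 88 EF 96 84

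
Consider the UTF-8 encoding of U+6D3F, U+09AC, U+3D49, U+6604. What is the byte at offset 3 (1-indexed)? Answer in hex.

0xBF

1-indexed offset 3 is 0-indexed offset 2.
U+6D3F → 3-byte form E6 B4 BF at offsets 0–2.
Offset 2 falls in char 1's range; it's byte 3 of E6 B4 BF = 0xBF.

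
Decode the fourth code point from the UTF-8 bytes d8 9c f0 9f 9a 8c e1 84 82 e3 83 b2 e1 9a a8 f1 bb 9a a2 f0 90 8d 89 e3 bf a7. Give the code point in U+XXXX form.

U+30F2

Offset 0: leading byte 0xD8 = 11011000 → 2-byte char #1 = D8 9C.
Offset 2: leading byte 0xF0 = 11110000 → 4-byte char #2 = F0 9F 9A 8C.
Offset 6: leading byte 0xE1 = 11100001 → 3-byte char #3 = E1 84 82.
Offset 9: leading byte 0xE3 = 11100011 → 3-byte char #4 = E3 83 B2.
Leading byte 0xE3 = 11100011 matches 1110xxxx → 3-byte sequence.
Byte 1: 0xE3 = 11100011, payload 0011 (4 bits).
Byte 2: 0x83 = 10000011 (10xxxxxx ✓), payload 000011.
Byte 3: 0xB2 = 10110010 (10xxxxxx ✓), payload 110010.
Concatenate: 0011000011110010 = 0x30F2 (16 bits → U+30F2).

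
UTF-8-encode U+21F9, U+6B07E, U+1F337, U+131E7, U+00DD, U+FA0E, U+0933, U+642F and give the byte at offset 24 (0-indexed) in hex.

0x90

U+21F9 → 3-byte form E2 87 B9 at offsets 0–2.
U+6B07E → 4-byte form F1 AB 81 BE at offsets 3–6.
U+1F337 → 4-byte form F0 9F 8C B7 at offsets 7–10.
U+131E7 → 4-byte form F0 93 87 A7 at offsets 11–14.
U+00DD → 2-byte form C3 9D at offsets 15–16.
U+FA0E → 3-byte form EF A8 8E at offsets 17–19.
U+0933 → 3-byte form E0 A4 B3 at offsets 20–22.
U+642F → 3-byte form E6 90 AF at offsets 23–25.
Offset 24 falls in char 8's range; it's byte 2 of E6 90 AF = 0x90.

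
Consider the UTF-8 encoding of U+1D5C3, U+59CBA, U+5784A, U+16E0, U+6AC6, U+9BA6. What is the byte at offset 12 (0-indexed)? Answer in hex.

U+1D5C3 → 4-byte form F0 9D 97 83 at offsets 0–3.
U+59CBA → 4-byte form F1 99 B2 BA at offsets 4–7.
U+5784A → 4-byte form F1 97 A1 8A at offsets 8–11.
U+16E0 → 3-byte form E1 9B A0 at offsets 12–14.
Offset 12 falls in char 4's range; it's byte 1 of E1 9B A0 = 0xE1.

0xE1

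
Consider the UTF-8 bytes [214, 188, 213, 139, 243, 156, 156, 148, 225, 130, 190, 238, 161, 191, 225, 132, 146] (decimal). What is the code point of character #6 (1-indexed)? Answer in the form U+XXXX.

Offset 0: leading byte 0xD6 = 11010110 → 2-byte char #1 = D6 BC.
Offset 2: leading byte 0xD5 = 11010101 → 2-byte char #2 = D5 8B.
Offset 4: leading byte 0xF3 = 11110011 → 4-byte char #3 = F3 9C 9C 94.
Offset 8: leading byte 0xE1 = 11100001 → 3-byte char #4 = E1 82 BE.
Offset 11: leading byte 0xEE = 11101110 → 3-byte char #5 = EE A1 BF.
Offset 14: leading byte 0xE1 = 11100001 → 3-byte char #6 = E1 84 92.
Leading byte 0xE1 = 11100001 matches 1110xxxx → 3-byte sequence.
Byte 1: 0xE1 = 11100001, payload 0001 (4 bits).
Byte 2: 0x84 = 10000100 (10xxxxxx ✓), payload 000100.
Byte 3: 0x92 = 10010010 (10xxxxxx ✓), payload 010010.
Concatenate: 0001000100010010 = 0x1112 (16 bits → U+1112).

U+1112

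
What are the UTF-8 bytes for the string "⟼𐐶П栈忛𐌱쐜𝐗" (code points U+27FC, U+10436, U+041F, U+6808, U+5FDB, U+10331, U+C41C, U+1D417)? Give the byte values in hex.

E2 9F BC F0 90 90 B6 D0 9F E6 A0 88 E5 BF 9B F0 90 8C B1 EC 90 9C F0 9D 90 97

U+27FC: 3-byte form → E2 9F BC.
U+10436: 4-byte form → F0 90 90 B6.
U+041F: 2-byte form → D0 9F.
U+6808: 3-byte form → E6 A0 88.
U+5FDB: 3-byte form → E5 BF 9B.
U+10331: 4-byte form → F0 90 8C B1.
U+C41C: 3-byte form → EC 90 9C.
U+1D417: 4-byte form → F0 9D 90 97.
Concatenated (26 bytes): E2 9F BC F0 90 90 B6 D0 9F E6 A0 88 E5 BF 9B F0 90 8C B1 EC 90 9C F0 9D 90 97.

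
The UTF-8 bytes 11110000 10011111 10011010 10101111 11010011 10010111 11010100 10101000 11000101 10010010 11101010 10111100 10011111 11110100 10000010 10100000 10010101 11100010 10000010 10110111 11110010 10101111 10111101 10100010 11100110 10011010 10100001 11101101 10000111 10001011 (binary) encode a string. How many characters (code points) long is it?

10

Byte at offset 0: 0xF0 = 11110000 → 4-byte char (#1). Advance 4.
Byte at offset 4: 0xD3 = 11010011 → 2-byte char (#2). Advance 2.
Byte at offset 6: 0xD4 = 11010100 → 2-byte char (#3). Advance 2.
Byte at offset 8: 0xC5 = 11000101 → 2-byte char (#4). Advance 2.
Byte at offset 10: 0xEA = 11101010 → 3-byte char (#5). Advance 3.
Byte at offset 13: 0xF4 = 11110100 → 4-byte char (#6). Advance 4.
Byte at offset 17: 0xE2 = 11100010 → 3-byte char (#7). Advance 3.
Byte at offset 20: 0xF2 = 11110010 → 4-byte char (#8). Advance 4.
Byte at offset 24: 0xE6 = 11100110 → 3-byte char (#9). Advance 3.
Byte at offset 27: 0xED = 11101101 → 3-byte char (#10). Advance 3.
Reached end at offset 30 after 10 code points.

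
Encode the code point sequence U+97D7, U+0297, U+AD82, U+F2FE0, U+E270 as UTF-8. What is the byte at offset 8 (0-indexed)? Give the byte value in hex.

0xF3

U+97D7 → 3-byte form E9 9F 97 at offsets 0–2.
U+0297 → 2-byte form CA 97 at offsets 3–4.
U+AD82 → 3-byte form EA B6 82 at offsets 5–7.
U+F2FE0 → 4-byte form F3 B2 BF A0 at offsets 8–11.
Offset 8 falls in char 4's range; it's byte 1 of F3 B2 BF A0 = 0xF3.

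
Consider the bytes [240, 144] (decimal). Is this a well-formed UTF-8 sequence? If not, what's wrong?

Leading byte 0xF0 = 11110000 → 4-byte form, but only 2 bytes are present.

invalid (sequence truncated)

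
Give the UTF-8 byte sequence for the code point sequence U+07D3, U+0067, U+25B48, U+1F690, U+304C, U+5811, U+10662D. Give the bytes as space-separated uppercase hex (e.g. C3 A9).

U+07D3: 2-byte form → DF 93.
U+0067: 1-byte form → 67.
U+25B48: 4-byte form → F0 A5 AD 88.
U+1F690: 4-byte form → F0 9F 9A 90.
U+304C: 3-byte form → E3 81 8C.
U+5811: 3-byte form → E5 A0 91.
U+10662D: 4-byte form → F4 86 98 AD.
Concatenated (21 bytes): DF 93 67 F0 A5 AD 88 F0 9F 9A 90 E3 81 8C E5 A0 91 F4 86 98 AD.

DF 93 67 F0 A5 AD 88 F0 9F 9A 90 E3 81 8C E5 A0 91 F4 86 98 AD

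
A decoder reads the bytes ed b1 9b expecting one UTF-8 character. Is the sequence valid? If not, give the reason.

Structurally a 3-byte sequence; payload = 0xDC5B.
But 0xDC5B is in U+D800–U+DFFF, the surrogate range. Surrogates are not Unicode scalar values and are forbidden in UTF-8.

invalid (encodes a surrogate (U+D800–U+DFFF))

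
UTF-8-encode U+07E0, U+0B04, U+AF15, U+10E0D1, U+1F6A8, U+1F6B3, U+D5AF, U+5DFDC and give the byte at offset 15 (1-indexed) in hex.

1-indexed offset 15 is 0-indexed offset 14.
U+07E0 → 2-byte form DF A0 at offsets 0–1.
U+0B04 → 3-byte form E0 AC 84 at offsets 2–4.
U+AF15 → 3-byte form EA BC 95 at offsets 5–7.
U+10E0D1 → 4-byte form F4 8E 83 91 at offsets 8–11.
U+1F6A8 → 4-byte form F0 9F 9A A8 at offsets 12–15.
Offset 14 falls in char 5's range; it's byte 3 of F0 9F 9A A8 = 0x9A.

0x9A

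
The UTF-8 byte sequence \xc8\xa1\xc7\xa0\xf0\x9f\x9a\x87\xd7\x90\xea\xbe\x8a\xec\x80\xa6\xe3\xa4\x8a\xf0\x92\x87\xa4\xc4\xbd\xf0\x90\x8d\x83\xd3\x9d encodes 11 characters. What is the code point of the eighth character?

Offset 0: leading byte 0xC8 = 11001000 → 2-byte char #1 = C8 A1.
Offset 2: leading byte 0xC7 = 11000111 → 2-byte char #2 = C7 A0.
Offset 4: leading byte 0xF0 = 11110000 → 4-byte char #3 = F0 9F 9A 87.
Offset 8: leading byte 0xD7 = 11010111 → 2-byte char #4 = D7 90.
Offset 10: leading byte 0xEA = 11101010 → 3-byte char #5 = EA BE 8A.
Offset 13: leading byte 0xEC = 11101100 → 3-byte char #6 = EC 80 A6.
Offset 16: leading byte 0xE3 = 11100011 → 3-byte char #7 = E3 A4 8A.
Offset 19: leading byte 0xF0 = 11110000 → 4-byte char #8 = F0 92 87 A4.
Leading byte 0xF0 = 11110000 matches 11110xxx → 4-byte sequence.
Byte 1: 0xF0 = 11110000, payload 000 (3 bits).
Byte 2: 0x92 = 10010010 (10xxxxxx ✓), payload 010010.
Byte 3: 0x87 = 10000111 (10xxxxxx ✓), payload 000111.
Byte 4: 0xA4 = 10100100 (10xxxxxx ✓), payload 100100.
Concatenate: 000010010000111100100 = 0x121E4 (21 bits → U+121E4).

U+121E4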